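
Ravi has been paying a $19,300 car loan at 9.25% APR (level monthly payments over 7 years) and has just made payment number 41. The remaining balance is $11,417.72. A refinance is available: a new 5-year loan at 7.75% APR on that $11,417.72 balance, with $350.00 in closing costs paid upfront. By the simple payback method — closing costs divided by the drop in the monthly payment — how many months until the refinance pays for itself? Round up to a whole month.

5 months

Current payment = 19,300 × 9.25%/12 / (1 − (1+0.0077083)^−84) = $312.97.
Refinanced payment = 11,417.72 × 0.0064583 / (1 − (1+0.0064583)^−60) = $230.15.
Monthly savings = $312.97 − $230.15 = $82.82.
Break-even = $350.00 / $82.82 = 4.23 → 5 months.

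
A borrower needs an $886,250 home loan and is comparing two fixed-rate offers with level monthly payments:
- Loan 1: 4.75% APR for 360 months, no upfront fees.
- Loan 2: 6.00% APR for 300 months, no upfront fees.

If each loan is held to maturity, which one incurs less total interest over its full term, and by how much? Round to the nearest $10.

Loan 1 by $48,720

Loan 1: at 4.75% the monthly rate is 0.0039583, so the payment is 886,250 × 0.0039583 / (1 − 1.0039583^−360) = $4,623.10.
Total interest on Loan 1 = 360 × $4,623.10 − $886,250 = $778,066.00.
Loan 2: at 6.00% the monthly rate is 0.0050000, so the payment is 886,250 × 0.0050000 / (1 − 1.0050000^−300) = $5,710.12.
Total interest on Loan 2 = 300 × $5,710.12 − $886,250 = $826,786.00.
Loan 1 is lower by $48,720.00.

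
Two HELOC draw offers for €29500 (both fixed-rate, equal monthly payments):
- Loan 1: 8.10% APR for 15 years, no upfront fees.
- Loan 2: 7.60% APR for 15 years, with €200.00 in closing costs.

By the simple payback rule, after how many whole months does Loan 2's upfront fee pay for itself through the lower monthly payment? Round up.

24 months

Loan 1: monthly rate = 8.1%/12 = 0.0067500; payment = 29,500 × 0.0067500 / (1 − (1+0.0067500)^−180) = €283.62.
Loan 2: monthly rate = 7.6%/12 = 0.0063333; payment = 29,500 × 0.0063333 / (1 − (1+0.0063333)^−180) = €275.15.
Monthly savings = €283.62 − €275.15 = €8.47.
Break-even = €200.00 / €8.47 = 23.61 → 24 months.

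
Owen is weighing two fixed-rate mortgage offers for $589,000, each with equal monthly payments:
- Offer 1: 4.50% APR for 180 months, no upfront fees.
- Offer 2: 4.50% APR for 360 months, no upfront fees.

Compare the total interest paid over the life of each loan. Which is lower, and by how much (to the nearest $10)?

Offer 1: monthly rate = 4.5%/12 = 0.0037500; payment = 589,000 × 0.0037500 / (1 − (1+0.0037500)^−180) = $4,505.81.
Total interest on Offer 1 = 180 × $4,505.81 − $589,000 = $222,045.80.
Offer 2: at 4.50% the monthly rate is 0.0037500, so the payment is 589,000 × 0.0037500 / (1 − 1.0037500^−360) = $2,984.38.
Total interest on Offer 2 = 360 × $2,984.38 − $589,000 = $485,376.80.
Offer 1 is lower by $263,331.00.

Offer 1 by $263,330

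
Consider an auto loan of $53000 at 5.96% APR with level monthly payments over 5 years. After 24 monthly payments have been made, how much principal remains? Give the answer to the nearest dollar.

With monthly rate i = 5.96%/12 = 0.0049667, the balance after k of n payments is P · [(1+i)^n − (1+i)^k] / [(1+i)^n − 1].
(1+0.0049667)^60 = 1.34616850 and (1+0.0049667)^24 = 1.12626288, so the balance is 53,000 × (1.34616850 − 1.12626288) / (1.34616850 − 1) = $33,668.57.

$33,669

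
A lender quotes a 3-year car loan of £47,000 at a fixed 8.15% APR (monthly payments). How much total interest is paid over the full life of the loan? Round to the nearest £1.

At 8.15% the monthly rate is 0.0067917, so the payment is 47,000 × 0.0067917 / (1 − 1.0067917^−36) = £1,476.06.
Total paid = 36 × £1,476.06 = £53,138.16; interest = £53,138.16 − £47,000 = £6,138.16.

£6,138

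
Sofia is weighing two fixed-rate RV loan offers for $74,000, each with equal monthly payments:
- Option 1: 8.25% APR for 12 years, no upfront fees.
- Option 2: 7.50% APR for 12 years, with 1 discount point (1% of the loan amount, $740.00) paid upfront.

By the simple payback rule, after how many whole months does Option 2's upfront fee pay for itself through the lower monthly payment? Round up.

Option 1: at 8.25% the monthly rate is 0.0068750, so the payment is 74,000 × 0.0068750 / (1 − 1.0068750^−144) = $811.19.
Option 2: monthly rate = 7.5%/12 = 0.0062500; payment = 74,000 × 0.0062500 / (1 − (1+0.0062500)^−144) = $780.87.
Monthly savings = $811.19 − $780.87 = $30.32.
Break-even = $740.00 / $30.32 = 24.41 → 25 months.

25 months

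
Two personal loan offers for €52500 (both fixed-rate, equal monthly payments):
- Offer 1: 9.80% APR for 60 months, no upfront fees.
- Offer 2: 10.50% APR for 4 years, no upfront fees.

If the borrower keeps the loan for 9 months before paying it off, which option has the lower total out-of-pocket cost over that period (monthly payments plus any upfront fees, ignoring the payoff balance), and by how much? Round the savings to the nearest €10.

Offer 1: at 9.80% the monthly rate is 0.0081667, so the payment is 52,500 × 0.0081667 / (1 − 1.0081667^−60) = €1,110.31.
Offer 2: at 10.50% the monthly rate is 0.0087500, so the payment is 52,500 × 0.0087500 / (1 − 1.0087500^−48) = €1,344.18.
Over 9 months: Offer 1 costs 9 × €1,110.31 = €9,992.79; Offer 2 costs 9 × €1,344.18 = €12,097.62.
Offer 1 is cheaper by €12,097.62 − €9,992.79 = €2,104.83.

Offer 1 by €2,100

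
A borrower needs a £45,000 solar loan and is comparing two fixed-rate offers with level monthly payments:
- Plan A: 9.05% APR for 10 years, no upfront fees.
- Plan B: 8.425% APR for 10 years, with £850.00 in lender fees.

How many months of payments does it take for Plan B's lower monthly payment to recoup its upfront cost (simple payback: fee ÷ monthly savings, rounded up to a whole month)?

Plan A: monthly rate = 9.05%/12 = 0.0075417; payment = 45,000 × 0.0075417 / (1 − (1+0.0075417)^−120) = £571.26.
Plan B: monthly rate = 8.425%/12 = 0.0070208; payment = 45,000 × 0.0070208 / (1 − (1+0.0070208)^−120) = £556.13.
Monthly savings = £571.26 − £556.13 = £15.13.
Break-even = £850.00 / £15.13 = 56.18 → 57 months.

57 months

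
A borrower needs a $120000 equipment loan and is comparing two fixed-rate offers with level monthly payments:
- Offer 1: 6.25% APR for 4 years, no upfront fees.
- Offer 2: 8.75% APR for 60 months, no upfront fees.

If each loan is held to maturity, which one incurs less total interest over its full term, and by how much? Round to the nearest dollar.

Offer 1: monthly rate = 6.25%/12 = 0.0052083; payment = 120,000 × 0.0052083 / (1 − (1+0.0052083)^−48) = $2,831.98.
Total interest on Offer 1 = 48 × $2,831.98 − $120,000 = $15,935.04.
Offer 2: at 8.75% the monthly rate is 0.0072917, so the payment is 120,000 × 0.0072917 / (1 − 1.0072917^−60) = $2,476.47.
Total interest on Offer 2 = 60 × $2,476.47 − $120,000 = $28,588.20.
Offer 1 is lower by $12,653.16.

Offer 1 by $12,653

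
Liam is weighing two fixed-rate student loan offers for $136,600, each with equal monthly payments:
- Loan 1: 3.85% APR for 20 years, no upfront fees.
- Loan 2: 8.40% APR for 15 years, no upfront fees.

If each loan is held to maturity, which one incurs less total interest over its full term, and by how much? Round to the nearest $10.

Loan 1: at 3.85% the monthly rate is 0.0032083, so the payment is 136,600 × 0.0032083 / (1 − 1.0032083^−240) = $817.01.
Total interest on Loan 1 = 240 × $817.01 − $136,600 = $59,482.40.
Loan 2: monthly rate = 8.4%/12 = 0.0070000; payment = 136,600 × 0.0070000 / (1 − (1+0.0070000)^−180) = $1,337.16.
Total interest on Loan 2 = 180 × $1,337.16 − $136,600 = $104,088.80.
Loan 1 is lower by $44,606.40.

Loan 1 by $44,610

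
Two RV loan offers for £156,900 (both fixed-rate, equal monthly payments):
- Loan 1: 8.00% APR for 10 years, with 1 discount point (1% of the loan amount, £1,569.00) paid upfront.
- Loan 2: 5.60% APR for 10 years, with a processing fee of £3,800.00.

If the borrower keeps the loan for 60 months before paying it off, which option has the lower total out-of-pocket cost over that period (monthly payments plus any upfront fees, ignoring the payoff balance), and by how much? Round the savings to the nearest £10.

Loan 1: monthly rate = 8%/12 = 0.0066667; payment = 156,900 × 0.0066667 / (1 − (1+0.0066667)^−120) = £1,903.63.
Loan 2: at 5.60% the monthly rate is 0.0046667, so the payment is 156,900 × 0.0046667 / (1 − 1.0046667^−120) = £1,710.56.
Over 60 months: Loan 1 costs 60 × £1,903.63 + £1,569.00 = £115,786.80; Loan 2 costs 60 × £1,710.56 + £3,800.00 = £106,433.60.
Loan 2 is cheaper by £115,786.80 − £106,433.60 = £9,353.20.

Loan 2 by £9,350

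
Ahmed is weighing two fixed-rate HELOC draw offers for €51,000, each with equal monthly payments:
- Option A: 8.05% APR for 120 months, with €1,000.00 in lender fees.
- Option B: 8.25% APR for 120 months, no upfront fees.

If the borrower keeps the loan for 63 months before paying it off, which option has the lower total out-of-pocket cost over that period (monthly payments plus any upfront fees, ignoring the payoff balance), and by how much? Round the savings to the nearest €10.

Option B by €660

Option A: at 8.05% the monthly rate is 0.0067083, so the payment is 51,000 × 0.0067083 / (1 − 1.0067083^−120) = €620.12.
Option B: at 8.25% the monthly rate is 0.0068750, so the payment is 51,000 × 0.0068750 / (1 − 1.0068750^−120) = €625.53.
Over 63 months: Option A costs 63 × €620.12 + €1,000.00 = €40,067.56; Option B costs 63 × €625.53 = €39,408.39.
Option B is cheaper by €40,067.56 − €39,408.39 = €659.17.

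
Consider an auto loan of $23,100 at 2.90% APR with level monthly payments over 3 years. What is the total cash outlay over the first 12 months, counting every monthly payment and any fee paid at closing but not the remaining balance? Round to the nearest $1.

$8,049

At 2.90% the monthly rate is 0.0024167, so the payment is 23,100 × 0.0024167 / (1 − 1.0024167^−36) = $670.76.
Total outlay = 12 × $670.76 = $8,049.12.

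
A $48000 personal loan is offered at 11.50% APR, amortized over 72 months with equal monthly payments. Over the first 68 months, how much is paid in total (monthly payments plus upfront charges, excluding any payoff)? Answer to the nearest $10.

$62,970

At 11.50% the monthly rate is 0.0095833, so the payment is 48,000 × 0.0095833 / (1 − 1.0095833^−72) = $925.98.
Total outlay = 68 × $925.98 = $62,966.64.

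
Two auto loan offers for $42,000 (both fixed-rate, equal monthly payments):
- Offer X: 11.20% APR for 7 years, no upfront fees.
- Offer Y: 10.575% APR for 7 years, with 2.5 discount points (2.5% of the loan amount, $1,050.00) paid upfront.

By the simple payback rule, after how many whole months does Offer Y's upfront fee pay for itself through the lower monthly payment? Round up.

77 months

Offer X: monthly rate = 11.2%/12 = 0.0093333; payment = 42,000 × 0.0093333 / (1 − (1+0.0093333)^−84) = $723.57.
Offer Y: monthly rate = 10.575%/12 = 0.0088125; payment = 42,000 × 0.0088125 / (1 − (1+0.0088125)^−84) = $709.79.
Monthly savings = $723.57 − $709.79 = $13.78.
Break-even = $1,050.00 / $13.78 = 76.20 → 77 months.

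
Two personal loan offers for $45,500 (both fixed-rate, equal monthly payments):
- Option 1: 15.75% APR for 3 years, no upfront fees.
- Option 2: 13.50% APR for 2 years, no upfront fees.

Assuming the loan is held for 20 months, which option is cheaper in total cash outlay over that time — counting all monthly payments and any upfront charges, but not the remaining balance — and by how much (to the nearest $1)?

Option 1: monthly rate = 15.75%/12 = 0.0131250; payment = 45,500 × 0.0131250 / (1 − (1+0.0131250)^−36) = $1,594.03.
Option 2: at 13.50% the monthly rate is 0.0112500, so the payment is 45,500 × 0.0112500 / (1 − 1.0112500^−24) = $2,173.85.
Over 20 months: Option 1 costs 20 × $1,594.03 = $31,880.60; Option 2 costs 20 × $2,173.85 = $43,477.00.
Option 1 is cheaper by $43,477.00 − $31,880.60 = $11,596.40.

Option 1 by $11,596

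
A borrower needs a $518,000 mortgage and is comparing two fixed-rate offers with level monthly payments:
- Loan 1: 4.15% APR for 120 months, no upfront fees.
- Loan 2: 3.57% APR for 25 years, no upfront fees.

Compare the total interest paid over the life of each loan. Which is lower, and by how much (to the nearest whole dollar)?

Loan 1 by $150,035

Loan 1: at 4.15% the monthly rate is 0.0034583, so the payment is 518,000 × 0.0034583 / (1 − 1.0034583^−120) = $5,281.51.
Total interest on Loan 1 = 120 × $5,281.51 − $518,000 = $115,781.20.
Loan 2: monthly rate = 3.57%/12 = 0.0029750; payment = 518,000 × 0.0029750 / (1 − (1+0.0029750)^−300) = $2,612.72.
Total interest on Loan 2 = 300 × $2,612.72 − $518,000 = $265,816.00.
Loan 1 is lower by $150,034.80.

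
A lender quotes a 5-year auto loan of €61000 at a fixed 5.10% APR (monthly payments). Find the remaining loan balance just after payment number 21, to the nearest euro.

€41,391

With monthly rate i = 5.1%/12 = 0.0042500, the balance after k of n payments is P · [(1+i)^n − (1+i)^k] / [(1+i)^n − 1].
(1+0.0042500)^60 = 1.28976452 and (1+0.0042500)^21 = 1.09314720, so the balance is 61,000 × (1.28976452 − 1.09314720) / (1.28976452 − 1) = €41,391.04.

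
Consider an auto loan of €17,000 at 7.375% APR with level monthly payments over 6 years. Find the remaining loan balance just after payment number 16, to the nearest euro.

€13,842

With monthly rate i = 7.375%/12 = 0.0061458, the balance after k of n payments is P · [(1+i)^n − (1+i)^k] / [(1+i)^n − 1].
(1+0.0061458)^72 = 1.55448730 and (1+0.0061458)^16 = 1.10299852, so the balance is 17,000 × (1.55448730 − 1.10299852) / (1.55448730 − 1) = €13,842.17.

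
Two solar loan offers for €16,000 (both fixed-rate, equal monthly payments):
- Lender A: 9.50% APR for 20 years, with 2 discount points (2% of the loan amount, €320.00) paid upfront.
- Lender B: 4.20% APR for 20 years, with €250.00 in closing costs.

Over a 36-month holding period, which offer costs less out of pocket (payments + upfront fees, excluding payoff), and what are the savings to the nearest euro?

Lender A: monthly rate = 9.5%/12 = 0.0079167; payment = 16,000 × 0.0079167 / (1 − (1+0.0079167)^−240) = €149.14.
Lender B: at 4.20% the monthly rate is 0.0035000, so the payment is 16,000 × 0.0035000 / (1 − 1.0035000^−240) = €98.65.
Over 36 months: Lender A costs 36 × €149.14 + €320.00 = €5,689.04; Lender B costs 36 × €98.65 + €250.00 = €3,801.40.
Lender B is cheaper by €5,689.04 − €3,801.40 = €1,887.64.

Lender B by €1,888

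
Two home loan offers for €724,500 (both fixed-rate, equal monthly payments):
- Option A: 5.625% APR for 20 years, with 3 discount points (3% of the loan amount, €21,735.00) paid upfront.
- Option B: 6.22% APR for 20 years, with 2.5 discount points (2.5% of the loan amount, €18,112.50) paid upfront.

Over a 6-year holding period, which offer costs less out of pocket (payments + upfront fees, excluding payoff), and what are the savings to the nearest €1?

Option A: monthly rate = 5.625%/12 = 0.0046875; payment = 724,500 × 0.0046875 / (1 − (1+0.0046875)^−240) = €5,035.03.
Option B: at 6.22% the monthly rate is 0.0051833, so the payment is 724,500 × 0.0051833 / (1 − 1.0051833^−240) = €5,282.91.
Over 72 months: Option A costs 72 × €5,035.03 + €21,735.00 = €384,257.16; Option B costs 72 × €5,282.91 + €18,112.50 = €398,482.02.
Option A is cheaper by €398,482.02 − €384,257.16 = €14,224.86.

Option A by €14,225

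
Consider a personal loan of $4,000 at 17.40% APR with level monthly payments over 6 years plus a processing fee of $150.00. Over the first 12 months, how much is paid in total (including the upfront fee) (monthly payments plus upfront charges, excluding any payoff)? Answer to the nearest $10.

Monthly rate = 17.4%/12 = 0.0145000; payment = 4,000 × 0.0145000 / (1 − (1+0.0145000)^−72) = $89.88.
Total outlay = 12 × $89.88 + $150.00 = $1,228.56.

$1,230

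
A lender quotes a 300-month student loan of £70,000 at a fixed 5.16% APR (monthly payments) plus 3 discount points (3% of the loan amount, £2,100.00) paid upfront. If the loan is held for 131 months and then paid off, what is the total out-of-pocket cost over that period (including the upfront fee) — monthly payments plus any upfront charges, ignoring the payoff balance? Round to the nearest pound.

At 5.16% the monthly rate is 0.0043000, so the payment is 70,000 × 0.0043000 / (1 − 1.0043000^−300) = £415.76.
Total outlay = 131 × £415.76 + £2,100.00 = £56,564.56.

£56,565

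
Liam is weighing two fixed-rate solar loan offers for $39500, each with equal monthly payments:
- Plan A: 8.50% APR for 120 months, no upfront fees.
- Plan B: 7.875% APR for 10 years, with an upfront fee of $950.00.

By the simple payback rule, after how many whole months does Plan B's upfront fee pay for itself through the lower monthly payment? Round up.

73 months

Plan A: at 8.50% the monthly rate is 0.0070833, so the payment is 39,500 × 0.0070833 / (1 − 1.0070833^−120) = $489.74.
Plan B: at 7.875% the monthly rate is 0.0065625, so the payment is 39,500 × 0.0065625 / (1 − 1.0065625^−120) = $476.64.
Monthly savings = $489.74 − $476.64 = $13.10.
Break-even = $950.00 / $13.10 = 72.52 → 73 months.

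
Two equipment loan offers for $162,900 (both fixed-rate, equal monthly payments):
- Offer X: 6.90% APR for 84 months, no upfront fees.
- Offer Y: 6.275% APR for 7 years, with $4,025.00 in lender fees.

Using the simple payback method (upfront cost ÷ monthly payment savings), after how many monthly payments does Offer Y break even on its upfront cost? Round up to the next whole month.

Offer X: at 6.90% the monthly rate is 0.0057500, so the payment is 162,900 × 0.0057500 / (1 − 1.0057500^−84) = $2,450.64.
Offer Y: at 6.275% the monthly rate is 0.0052292, so the payment is 162,900 × 0.0052292 / (1 − 1.0052292^−84) = $2,401.27.
Monthly savings = $2,450.64 − $2,401.27 = $49.37.
Break-even = $4,025.00 / $49.37 = 81.53 → 82 months.

82 months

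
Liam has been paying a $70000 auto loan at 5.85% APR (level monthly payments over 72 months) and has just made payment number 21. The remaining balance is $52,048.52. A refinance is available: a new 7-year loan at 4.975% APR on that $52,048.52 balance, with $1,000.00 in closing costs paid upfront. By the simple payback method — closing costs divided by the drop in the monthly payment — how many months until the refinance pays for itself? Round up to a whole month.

3 months

Current payment = 70,000 × 5.85%/12 / (1 − (1+0.0048750)^−72) = $1,155.15.
Refinanced payment = 52,048.52 × 0.0041458 / (1 − (1+0.0041458)^−84) = $735.04.
Monthly savings = $1,155.15 − $735.04 = $420.11.
Break-even = $1,000.00 / $420.11 = 2.38 → 3 months.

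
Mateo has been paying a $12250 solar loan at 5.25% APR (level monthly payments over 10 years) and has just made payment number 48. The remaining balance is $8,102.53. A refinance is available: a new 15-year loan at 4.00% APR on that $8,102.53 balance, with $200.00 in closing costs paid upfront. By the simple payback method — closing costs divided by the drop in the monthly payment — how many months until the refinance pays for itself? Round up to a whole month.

Current payment = 12,250 × 5.25%/12 / (1 − (1+0.0043750)^−120) = $131.43.
Refinanced payment = 8,102.53 × 0.0033333 / (1 − (1+0.0033333)^−180) = $59.93.
Monthly savings = $131.43 − $59.93 = $71.50.
Break-even = $200.00 / $71.50 = 2.80 → 3 months.

3 months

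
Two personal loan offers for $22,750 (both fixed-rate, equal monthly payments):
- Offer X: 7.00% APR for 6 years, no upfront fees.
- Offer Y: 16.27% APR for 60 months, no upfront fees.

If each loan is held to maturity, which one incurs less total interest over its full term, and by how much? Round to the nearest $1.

Offer X: monthly rate = 7%/12 = 0.0058333; payment = 22,750 × 0.0058333 / (1 − (1+0.0058333)^−72) = $387.86.
Total interest on Offer X = 72 × $387.86 − $22,750 = $5,175.92.
Offer Y: monthly rate = 16.27%/12 = 0.0135583; payment = 22,750 × 0.0135583 / (1 − (1+0.0135583)^−60) = $556.50.
Total interest on Offer Y = 60 × $556.50 − $22,750 = $10,640.00.
Offer X is lower by $5,464.08.

Offer X by $5,464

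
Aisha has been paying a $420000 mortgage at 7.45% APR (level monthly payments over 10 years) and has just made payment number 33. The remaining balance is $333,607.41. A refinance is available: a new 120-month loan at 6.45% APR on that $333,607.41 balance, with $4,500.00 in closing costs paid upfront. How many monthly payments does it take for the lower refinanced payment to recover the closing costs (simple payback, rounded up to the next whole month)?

4 months

Current payment = 420,000 × 7.45%/12 / (1 − (1+0.0062083)^−120) = $4,974.52.
Refinanced payment = 333,607.41 × 0.0053750 / (1 − (1+0.0053750)^−120) = $3,779.56.
Monthly savings = $4,974.52 − $3,779.56 = $1,194.96.
Break-even = $4,500.00 / $1,194.96 = 3.77 → 4 months.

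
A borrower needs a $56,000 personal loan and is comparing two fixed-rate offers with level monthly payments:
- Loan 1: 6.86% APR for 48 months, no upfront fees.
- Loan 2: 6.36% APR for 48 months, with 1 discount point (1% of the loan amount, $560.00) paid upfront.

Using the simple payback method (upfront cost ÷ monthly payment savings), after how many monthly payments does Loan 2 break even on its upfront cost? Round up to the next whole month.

Loan 1: at 6.86% the monthly rate is 0.0057167, so the payment is 56,000 × 0.0057167 / (1 − 1.0057167^−48) = $1,337.36.
Loan 2: at 6.36% the monthly rate is 0.0053000, so the payment is 56,000 × 0.0053000 / (1 − 1.0053000^−48) = $1,324.42.
Monthly savings = $1,337.36 − $1,324.42 = $12.94.
Break-even = $560.00 / $12.94 = 43.28 → 44 months.

44 months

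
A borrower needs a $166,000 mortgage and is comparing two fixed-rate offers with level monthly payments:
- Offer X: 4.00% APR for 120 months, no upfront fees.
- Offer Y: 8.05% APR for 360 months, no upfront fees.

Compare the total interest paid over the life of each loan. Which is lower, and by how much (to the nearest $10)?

Offer X: monthly rate = 4%/12 = 0.0033333; payment = 166,000 × 0.0033333 / (1 − (1+0.0033333)^−120) = $1,680.67.
Total interest on Offer X = 120 × $1,680.67 − $166,000 = $35,680.40.
Offer Y: monthly rate = 8.05%/12 = 0.0067083; payment = 166,000 × 0.0067083 / (1 − (1+0.0067083)^−360) = $1,223.84.
Total interest on Offer Y = 360 × $1,223.84 − $166,000 = $274,582.40.
Offer X is lower by $238,902.00.

Offer X by $238,900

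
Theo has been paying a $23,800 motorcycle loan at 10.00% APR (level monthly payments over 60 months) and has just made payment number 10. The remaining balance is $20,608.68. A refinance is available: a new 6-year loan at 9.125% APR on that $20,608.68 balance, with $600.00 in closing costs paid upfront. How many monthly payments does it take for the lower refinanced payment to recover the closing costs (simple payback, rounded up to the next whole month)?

5 months

Current payment = 23,800 × 10%/12 / (1 − (1+0.0083333)^−60) = $505.68.
Refinanced payment = 20,608.68 × 0.0076042 / (1 − (1+0.0076042)^−72) = $372.76.
Monthly savings = $505.68 − $372.76 = $132.92.
Break-even = $600.00 / $132.92 = 4.51 → 5 months.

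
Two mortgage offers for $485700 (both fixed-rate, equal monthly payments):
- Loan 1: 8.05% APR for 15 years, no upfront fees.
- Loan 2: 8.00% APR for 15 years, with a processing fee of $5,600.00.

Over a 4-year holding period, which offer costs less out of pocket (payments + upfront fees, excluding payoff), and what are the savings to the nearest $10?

Loan 1 by $4,930

Loan 1: monthly rate = 8.05%/12 = 0.0067083; payment = 485,700 × 0.0067083 / (1 − (1+0.0067083)^−180) = $4,655.63.
Loan 2: monthly rate = 8%/12 = 0.0066667; payment = 485,700 × 0.0066667 / (1 − (1+0.0066667)^−180) = $4,641.60.
Over 48 months: Loan 1 costs 48 × $4,655.63 = $223,470.24; Loan 2 costs 48 × $4,641.60 + $5,600.00 = $228,396.80.
Loan 1 is cheaper by $228,396.80 − $223,470.24 = $4,926.56.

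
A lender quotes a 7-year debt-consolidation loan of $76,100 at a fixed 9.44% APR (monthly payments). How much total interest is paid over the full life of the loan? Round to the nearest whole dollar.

At 9.44% the monthly rate is 0.0078667, so the payment is 76,100 × 0.0078667 / (1 − 1.0078667^−84) = $1,241.44.
Total paid = 84 × $1,241.44 = $104,280.96; interest = $104,280.96 − $76,100 = $28,180.96.

$28,181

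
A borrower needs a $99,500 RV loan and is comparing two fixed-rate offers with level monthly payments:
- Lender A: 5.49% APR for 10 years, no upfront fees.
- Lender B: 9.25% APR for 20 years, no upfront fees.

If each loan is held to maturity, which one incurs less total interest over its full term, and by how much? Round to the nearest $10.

Lender A by $89,190

Lender A: at 5.49% the monthly rate is 0.0045750, so the payment is 99,500 × 0.0045750 / (1 − 1.0045750^−120) = $1,079.34.
Total interest on Lender A = 120 × $1,079.34 − $99,500 = $30,020.80.
Lender B: monthly rate = 9.25%/12 = 0.0077083; payment = 99,500 × 0.0077083 / (1 − (1+0.0077083)^−240) = $911.29.
Total interest on Lender B = 240 × $911.29 − $99,500 = $119,209.60.
Lender A is lower by $89,188.80.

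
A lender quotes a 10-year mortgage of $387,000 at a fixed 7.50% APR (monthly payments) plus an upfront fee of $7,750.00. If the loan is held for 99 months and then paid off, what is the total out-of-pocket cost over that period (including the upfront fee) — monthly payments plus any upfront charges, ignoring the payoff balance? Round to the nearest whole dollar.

Monthly rate = 7.5%/12 = 0.0062500; payment = 387,000 × 0.0062500 / (1 − (1+0.0062500)^−120) = $4,593.76.
Total outlay = 99 × $4,593.76 + $7,750.00 = $462,532.24.

$462,532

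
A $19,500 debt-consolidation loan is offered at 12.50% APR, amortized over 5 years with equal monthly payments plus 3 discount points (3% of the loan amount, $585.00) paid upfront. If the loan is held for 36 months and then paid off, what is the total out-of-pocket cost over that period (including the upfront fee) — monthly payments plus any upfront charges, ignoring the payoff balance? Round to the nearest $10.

At 12.50% the monthly rate is 0.0104167, so the payment is 19,500 × 0.0104167 / (1 − 1.0104167^−60) = $438.71.
Total outlay = 36 × $438.71 + $585.00 = $16,378.56.

$16,380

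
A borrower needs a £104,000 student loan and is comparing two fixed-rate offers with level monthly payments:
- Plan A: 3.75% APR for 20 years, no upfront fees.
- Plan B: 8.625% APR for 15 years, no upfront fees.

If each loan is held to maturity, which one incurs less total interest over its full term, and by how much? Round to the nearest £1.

Plan A: monthly rate = 3.75%/12 = 0.0031250; payment = 104,000 × 0.0031250 / (1 − (1+0.0031250)^−240) = £616.60.
Total interest on Plan A = 240 × £616.60 − £104,000 = £43,984.00.
Plan B: monthly rate = 8.625%/12 = 0.0071875; payment = 104,000 × 0.0071875 / (1 − (1+0.0071875)^−180) = £1,031.76.
Total interest on Plan B = 180 × £1,031.76 − £104,000 = £81,716.80.
Plan A is lower by £37,732.80.

Plan A by £37,733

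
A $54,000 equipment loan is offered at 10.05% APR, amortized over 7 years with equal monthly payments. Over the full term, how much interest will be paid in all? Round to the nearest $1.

$21,420

Monthly rate = 10.05%/12 = 0.0083750; payment = 54,000 × 0.0083750 / (1 − (1+0.0083750)^−84) = $897.86.
Total paid = 84 × $897.86 = $75,420.24; interest = $75,420.24 − $54,000 = $21,420.24.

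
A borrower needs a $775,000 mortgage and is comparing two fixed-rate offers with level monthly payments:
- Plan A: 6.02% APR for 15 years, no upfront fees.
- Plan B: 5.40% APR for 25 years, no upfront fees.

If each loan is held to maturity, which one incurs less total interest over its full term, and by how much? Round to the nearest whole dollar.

Plan A by $235,214

Plan A: at 6.02% the monthly rate is 0.0050167, so the payment is 775,000 × 0.0050167 / (1 − 1.0050167^−180) = $6,548.27.
Total interest on Plan A = 180 × $6,548.27 − $775,000 = $403,688.60.
Plan B: monthly rate = 5.4%/12 = 0.0045000; payment = 775,000 × 0.0045000 / (1 − (1+0.0045000)^−300) = $4,713.01.
Total interest on Plan B = 300 × $4,713.01 − $775,000 = $638,903.00.
Plan A is lower by $235,214.40.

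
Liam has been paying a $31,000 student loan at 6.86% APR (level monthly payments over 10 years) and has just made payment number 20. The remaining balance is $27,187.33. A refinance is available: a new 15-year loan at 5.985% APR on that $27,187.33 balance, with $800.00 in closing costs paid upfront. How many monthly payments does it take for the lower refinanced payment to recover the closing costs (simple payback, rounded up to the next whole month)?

Current payment = 31,000 × 6.86%/12 / (1 − (1+0.0057167)^−120) = $357.70.
Refinanced payment = 27,187.33 × 0.0049875 / (1 − (1+0.0049875)^−180) = $229.20.
Monthly savings = $357.70 − $229.20 = $128.50.
Break-even = $800.00 / $128.50 = 6.23 → 7 months.

7 months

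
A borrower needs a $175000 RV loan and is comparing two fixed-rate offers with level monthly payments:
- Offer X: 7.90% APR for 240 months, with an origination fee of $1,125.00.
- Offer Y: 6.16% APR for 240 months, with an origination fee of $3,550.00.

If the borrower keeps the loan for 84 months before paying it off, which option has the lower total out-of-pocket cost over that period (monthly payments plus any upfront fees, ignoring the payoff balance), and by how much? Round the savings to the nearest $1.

Offer X: at 7.90% the monthly rate is 0.0065833, so the payment is 175,000 × 0.0065833 / (1 − 1.0065833^−240) = $1,452.90.
Offer Y: monthly rate = 6.16%/12 = 0.0051333; payment = 175,000 × 0.0051333 / (1 − (1+0.0051333)^−240) = $1,269.96.
Over 84 months: Offer X costs 84 × $1,452.90 + $1,125.00 = $123,168.60; Offer Y costs 84 × $1,269.96 + $3,550.00 = $110,226.64.
Offer Y is cheaper by $123,168.60 − $110,226.64 = $12,941.96.

Offer Y by $12,942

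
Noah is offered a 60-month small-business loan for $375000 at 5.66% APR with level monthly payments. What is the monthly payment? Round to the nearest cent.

$7,190.66

Monthly rate = 5.66%/12 = 0.0047167; payment = 375,000 × 0.0047167 / (1 − (1+0.0047167)^−60) = $7,190.66.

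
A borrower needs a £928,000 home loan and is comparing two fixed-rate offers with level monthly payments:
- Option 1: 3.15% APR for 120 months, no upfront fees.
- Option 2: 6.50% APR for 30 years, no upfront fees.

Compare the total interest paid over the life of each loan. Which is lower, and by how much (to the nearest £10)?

Option 1 by £1,028,580

Option 1: at 3.15% the monthly rate is 0.0026250, so the payment is 928,000 × 0.0026250 / (1 − 1.0026250^−120) = £9,025.24.
Total interest on Option 1 = 120 × £9,025.24 − £928,000 = £155,028.80.
Option 2: at 6.50% the monthly rate is 0.0054167, so the payment is 928,000 × 0.0054167 / (1 − 1.0054167^−360) = £5,865.59.
Total interest on Option 2 = 360 × £5,865.59 − £928,000 = £1,183,612.40.
Option 1 is lower by £1,028,583.60.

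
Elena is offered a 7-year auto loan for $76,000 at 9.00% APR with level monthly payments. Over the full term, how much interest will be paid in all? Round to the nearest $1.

Monthly rate = 9%/12 = 0.0075000; payment = 76,000 × 0.0075000 / (1 − (1+0.0075000)^−84) = $1,222.77.
Total paid = 84 × $1,222.77 = $102,712.68; interest = $102,712.68 − $76,000 = $26,712.68.

$26,713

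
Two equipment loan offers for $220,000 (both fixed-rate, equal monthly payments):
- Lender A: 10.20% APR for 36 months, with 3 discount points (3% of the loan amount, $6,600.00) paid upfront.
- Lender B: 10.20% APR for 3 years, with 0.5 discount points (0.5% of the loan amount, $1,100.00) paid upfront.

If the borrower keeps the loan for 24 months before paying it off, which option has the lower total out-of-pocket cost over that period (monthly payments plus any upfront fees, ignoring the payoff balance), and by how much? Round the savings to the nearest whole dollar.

Lender B by $5,500

Lender A: at 10.20% the monthly rate is 0.0085000, so the payment is 220,000 × 0.0085000 / (1 − 1.0085000^−36) = $7,119.46.
Lender B: at 10.20% the monthly rate is 0.0085000, so the payment is 220,000 × 0.0085000 / (1 − 1.0085000^−36) = $7,119.46.
Over 24 months: Lender A costs 24 × $7,119.46 + $6,600.00 = $177,467.04; Lender B costs 24 × $7,119.46 + $1,100.00 = $171,967.04.
Lender B is cheaper by $177,467.04 − $171,967.04 = $5,500.00.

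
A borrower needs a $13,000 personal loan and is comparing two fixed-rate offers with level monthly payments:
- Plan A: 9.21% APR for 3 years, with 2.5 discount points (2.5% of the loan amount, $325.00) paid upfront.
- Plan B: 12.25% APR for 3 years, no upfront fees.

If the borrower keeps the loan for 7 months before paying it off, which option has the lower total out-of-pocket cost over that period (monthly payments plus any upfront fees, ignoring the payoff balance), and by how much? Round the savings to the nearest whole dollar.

Plan A: monthly rate = 9.21%/12 = 0.0076750; payment = 13,000 × 0.0076750 / (1 − (1+0.0076750)^−36) = $414.67.
Plan B: monthly rate = 12.25%/12 = 0.0102083; payment = 13,000 × 0.0102083 / (1 − (1+0.0102083)^−36) = $433.34.
Over 7 months: Plan A costs 7 × $414.67 + $325.00 = $3,227.69; Plan B costs 7 × $433.34 = $3,033.38.
Plan B is cheaper by $3,227.69 − $3,033.38 = $194.31.

Plan B by $194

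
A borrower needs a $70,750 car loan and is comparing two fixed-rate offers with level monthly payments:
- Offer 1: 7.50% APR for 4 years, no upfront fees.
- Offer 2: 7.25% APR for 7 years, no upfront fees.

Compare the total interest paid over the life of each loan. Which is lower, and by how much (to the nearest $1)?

Offer 1: monthly rate = 7.5%/12 = 0.0062500; payment = 70,750 × 0.0062500 / (1 − (1+0.0062500)^−48) = $1,710.66.
Total interest on Offer 1 = 48 × $1,710.66 − $70,750 = $11,361.68.
Offer 2: monthly rate = 7.25%/12 = 0.0060417; payment = 70,750 × 0.0060417 / (1 − (1+0.0060417)^−84) = $1,076.47.
Total interest on Offer 2 = 84 × $1,076.47 − $70,750 = $19,673.48.
Offer 1 is lower by $8,311.80.

Offer 1 by $8,312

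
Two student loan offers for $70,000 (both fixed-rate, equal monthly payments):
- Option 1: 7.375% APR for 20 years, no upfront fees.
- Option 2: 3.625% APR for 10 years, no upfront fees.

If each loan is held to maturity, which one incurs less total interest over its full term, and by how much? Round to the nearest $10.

Option 1: monthly rate = 7.375%/12 = 0.0061458; payment = 70,000 × 0.0061458 / (1 − (1+0.0061458)^−240) = $558.58.
Total interest on Option 1 = 240 × $558.58 − $70,000 = $64,059.20.
Option 2: at 3.625% the monthly rate is 0.0030208, so the payment is 70,000 × 0.0030208 / (1 − 1.0030208^−120) = $696.31.
Total interest on Option 2 = 120 × $696.31 − $70,000 = $13,557.20.
Option 2 is lower by $50,502.00.

Option 2 by $50,500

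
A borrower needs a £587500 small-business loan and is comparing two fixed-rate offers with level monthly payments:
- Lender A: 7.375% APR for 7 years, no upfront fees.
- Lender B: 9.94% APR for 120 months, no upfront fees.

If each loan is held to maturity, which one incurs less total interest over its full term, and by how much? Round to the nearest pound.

Lender A by £175,419

Lender A: at 7.375% the monthly rate is 0.0061458, so the payment is 587,500 × 0.0061458 / (1 − 1.0061458^−84) = £8,975.04.
Total interest on Lender A = 84 × £8,975.04 − £587,500 = £166,403.36.
Lender B: monthly rate = 9.94%/12 = 0.0082833; payment = 587,500 × 0.0082833 / (1 − (1+0.0082833)^−120) = £7,744.35.
Total interest on Lender B = 120 × £7,744.35 − £587,500 = £341,822.00.
Lender A is lower by £175,418.64.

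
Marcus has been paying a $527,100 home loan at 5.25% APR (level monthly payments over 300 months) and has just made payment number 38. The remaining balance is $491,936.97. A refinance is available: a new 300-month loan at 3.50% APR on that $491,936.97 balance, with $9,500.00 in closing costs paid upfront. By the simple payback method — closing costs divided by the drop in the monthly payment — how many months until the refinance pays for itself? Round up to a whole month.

Current payment = 527,100 × 5.25%/12 / (1 − (1+0.0043750)^−300) = $3,158.63.
Refinanced payment = 491,936.97 × 0.0029167 / (1 − (1+0.0029167)^−300) = $2,462.75.
Monthly savings = $3,158.63 − $2,462.75 = $695.88.
Break-even = $9,500.00 / $695.88 = 13.65 → 14 months.

14 months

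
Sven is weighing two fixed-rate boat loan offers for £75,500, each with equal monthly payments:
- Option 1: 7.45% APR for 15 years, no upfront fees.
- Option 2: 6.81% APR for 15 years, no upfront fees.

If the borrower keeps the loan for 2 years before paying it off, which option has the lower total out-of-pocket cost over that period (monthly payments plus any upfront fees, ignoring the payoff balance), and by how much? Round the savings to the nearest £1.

Option 2 by £651

Option 1: at 7.45% the monthly rate is 0.0062083, so the payment is 75,500 × 0.0062083 / (1 − 1.0062083^−180) = £697.75.
Option 2: at 6.81% the monthly rate is 0.0056750, so the payment is 75,500 × 0.0056750 / (1 − 1.0056750^−180) = £670.62.
Over 24 months: Option 1 costs 24 × £697.75 = £16,746.00; Option 2 costs 24 × £670.62 = £16,094.88.
Option 2 is cheaper by £16,746.00 − £16,094.88 = £651.12.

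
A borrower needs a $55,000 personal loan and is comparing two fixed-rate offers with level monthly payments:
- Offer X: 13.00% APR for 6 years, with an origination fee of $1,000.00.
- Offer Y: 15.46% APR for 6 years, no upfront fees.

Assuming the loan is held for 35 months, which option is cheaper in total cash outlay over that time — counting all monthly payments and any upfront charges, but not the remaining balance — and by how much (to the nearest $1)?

Offer X by $1,544

Offer X: monthly rate = 13%/12 = 0.0108333; payment = 55,000 × 0.0108333 / (1 − (1+0.0108333)^−72) = $1,104.08.
Offer Y: monthly rate = 15.46%/12 = 0.0128833; payment = 55,000 × 0.0128833 / (1 − (1+0.0128833)^−72) = $1,176.76.
Over 35 months: Offer X costs 35 × $1,104.08 + $1,000.00 = $39,642.80; Offer Y costs 35 × $1,176.76 = $41,186.60.
Offer X is cheaper by $41,186.60 − $39,642.80 = $1,543.80.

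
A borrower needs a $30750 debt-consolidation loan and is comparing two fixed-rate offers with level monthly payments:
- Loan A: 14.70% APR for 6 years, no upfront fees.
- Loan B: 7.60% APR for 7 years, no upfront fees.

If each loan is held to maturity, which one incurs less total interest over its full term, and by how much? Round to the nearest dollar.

Loan B by $6,709

Loan A: monthly rate = 14.7%/12 = 0.0122500; payment = 30,750 × 0.0122500 / (1 − (1+0.0122500)^−72) = $645.21.
Total interest on Loan A = 72 × $645.21 − $30,750 = $15,705.12.
Loan B: at 7.60% the monthly rate is 0.0063333, so the payment is 30,750 × 0.0063333 / (1 − 1.0063333^−84) = $473.17.
Total interest on Loan B = 84 × $473.17 − $30,750 = $8,996.28.
Loan B is lower by $6,708.84.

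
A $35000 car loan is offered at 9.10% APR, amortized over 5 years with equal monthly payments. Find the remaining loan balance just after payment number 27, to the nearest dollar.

With monthly rate i = 9.1%/12 = 0.0075833, the balance after k of n payments is P · [(1+i)^n − (1+i)^k] / [(1+i)^n − 1].
(1+0.0075833)^60 = 1.57347015 and (1+0.0075833)^27 = 1.22627063, so the balance is 35,000 × (1.57347015 − 1.22627063) / (1.57347015 − 1) = $21,190.26.

$21,190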